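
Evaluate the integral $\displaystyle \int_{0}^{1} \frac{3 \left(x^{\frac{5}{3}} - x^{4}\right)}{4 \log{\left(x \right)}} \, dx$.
$\log{\left(\frac{4 \sqrt[4]{30}}{15} \right)}$

Consider the one-parameter family: let $I(a) = \int_{0}^{1} \frac{3 \left(- x^{4} + x^{a}\right)}{4 \log{\left(x \right)}} \, dx$.

Since $\dfrac{\partial}{\partial a}\,x^{a} = x^{a} \ln x$, the $\ln x$ in the denominator cancels and
$$\frac{dI}{da} = \int_{0}^{1} \frac{3}{4} x^{a} \, dx = \frac{3}{4} \left[\frac{x^{a+1}}{a+1}\right]_0^1 = \frac{3}{4 \left(a + 1\right)}.$$

Integrating with respect to $a$ gives $I(a) = \frac{3 \log{\left(a + 1 \right)}}{4} - \frac{3 \log{\left(5 \right)}}{4} + C$.

At $a = 4$ the integrand is identically $0$, so $I(4) = 0$. The closed form gives $0$, hence $C = 0$.

Setting $a = \frac{5}{3}$:
$$I = \log{\left(\frac{4 \sqrt[4]{30}}{15} \right)}.$$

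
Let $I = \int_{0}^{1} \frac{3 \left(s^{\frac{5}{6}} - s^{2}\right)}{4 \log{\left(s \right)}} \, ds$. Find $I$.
$- \frac{3 \log{\left(6 \right)}}{4} - \frac{3 \log{\left(3 \right)}}{4} + \frac{3 \log{\left(11 \right)}}{4}$

Consider the one-parameter family: let $I(a) = \int_{0}^{1} \frac{3 \left(s^{\frac{5}{6}} - s^{a}\right)}{4 \log{\left(s \right)}} \, ds$.

Since $\dfrac{\partial}{\partial a}\,s^{a} = s^{a} \ln s$, the $\ln s$ in the denominator cancels and
$$\frac{dI}{da} = \int_{0}^{1} - \frac{3}{4} s^{a} \, ds = - \frac{3}{4} \left[\frac{s^{a+1}}{a+1}\right]_0^1 = - \frac{3}{4 a + 4}.$$

Integrating with respect to $a$ gives $I(a) = - \frac{3 \log{\left(a + 1 \right)}}{4} - \frac{3 \log{\left(6 \right)}}{4} + \frac{3 \log{\left(11 \right)}}{4} + C$.

At $a = \frac{5}{6}$ the integrand is identically $0$, so $I(\frac{5}{6}) = 0$. The closed form gives $0$, hence $C = 0$.

Setting $a = 2$:
$$I = - \frac{3 \log{\left(6 \right)}}{4} - \frac{3 \log{\left(3 \right)}}{4} + \frac{3 \log{\left(11 \right)}}{4}.$$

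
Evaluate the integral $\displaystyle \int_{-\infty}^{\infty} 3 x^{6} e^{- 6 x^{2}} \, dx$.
$\frac{5 \sqrt{6} \sqrt{\pi}}{1152}$

Begin with the known integral
$$J(a) = \int_{-\infty}^{\infty} 3 e^{- a x^{2}} \, dx = \frac{3 \sqrt{\pi}}{\sqrt{a}}.$$

Differentiating under the integral sign brings down a factor of $(-x^2)$:
$$\frac{dJ}{da} = \int_{-\infty}^{\infty} - 3 x^{2} e^{- a x^{2}} \, dx = - \frac{3 \sqrt{\pi}}{2 a^{\frac{3}{2}}}.$$

Repeating $3$ times in total — each differentiation brings down another $(-x^2)$ — gives
$$\frac{d^{3}J}{da^{3}} = \int_{-\infty}^{\infty} - 3 x^{6} e^{- a x^{2}} \, dx = - \frac{45 \sqrt{\pi}}{8 a^{\frac{7}{2}}},$$
and the integrand here is $(-1)^{3}$ times the target integrand, so $I = (-1)^{3}\,\frac{d^{3}J}{da^{3}} = \frac{45 \sqrt{\pi}}{8 a^{\frac{7}{2}}}$.

Setting $a = 6$:
$$I = \frac{5 \sqrt{6} \sqrt{\pi}}{1152}.$$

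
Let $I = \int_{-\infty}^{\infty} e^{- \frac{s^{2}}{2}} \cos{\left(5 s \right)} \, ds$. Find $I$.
$\frac{\sqrt{2} \sqrt{\pi}}{e^{\frac{25}{2}}}$

Define $I(b) = \int_{-\infty}^{\infty} e^{- \frac{s^{2}}{2}} \cos{\left(b s \right)} \, ds$.

Differentiating under the integral sign,
$$I'(b) = \int_{-\infty}^{\infty} - s e^{- \frac{s^{2}}{2}} \sin{\left(b s \right)} \, ds.$$

Integrate $\int_{-\infty}^{\infty} s \sin(b s)\, e^{- \frac{s^{2}}{2}}\, ds$ by parts with $u = \sin(b s)$ and $dv = s\, e^{- \frac{s^{2}}{2}}\, ds$, giving $v = - e^{- \frac{s^{2}}{2}}$. The boundary term vanishes and
$$\int_{-\infty}^{\infty} s \sin(b s)\, e^{- \frac{s^{2}}{2}}\, ds = b \int_{-\infty}^{\infty} \cos(b s)\, e^{- \frac{s^{2}}{2}}\, ds,$$
so $I'(b) = - b\, I(b)$.

This is a separable first-order ODE; solving with the initial condition $I(0) = \int_{-\infty}^{\infty} e^{- \frac{s^{2}}{2}}\,ds = \sqrt{2} \sqrt{\pi}$ gives
$$I(b) = \sqrt{2} \sqrt{\pi} e^{- \frac{b^{2}}{2}}.$$

Setting $b = 5$:
$$I = \frac{\sqrt{2} \sqrt{\pi}}{e^{\frac{25}{2}}}.$$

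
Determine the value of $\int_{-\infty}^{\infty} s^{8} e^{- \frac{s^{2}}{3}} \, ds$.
$\frac{8505 \sqrt{3} \sqrt{\pi}}{16}$

Start from the elementary integral
$$J(a) = \int_{-\infty}^{\infty} e^{- a s^{2}} \, ds = \frac{\sqrt{\pi}}{\sqrt{a}}.$$

Differentiating under the integral sign brings down a factor of $(-s^2)$:
$$\frac{dJ}{da} = \int_{-\infty}^{\infty} - s^{2} e^{- a s^{2}} \, ds = - \frac{\sqrt{\pi}}{2 a^{\frac{3}{2}}}.$$

Repeating $4$ times in total — each differentiation brings down another $(-s^2)$ — gives
$$\frac{d^{4}J}{da^{4}} = \int_{-\infty}^{\infty} s^{8} e^{- a s^{2}} \, ds = \frac{105 \sqrt{\pi}}{16 a^{\frac{9}{2}}},$$
and the integrand here is exactly the target integrand, so $I = \frac{105 \sqrt{\pi}}{16 a^{\frac{9}{2}}}$.

Setting $a = \frac{1}{3}$:
$$I = \frac{8505 \sqrt{3} \sqrt{\pi}}{16}.$$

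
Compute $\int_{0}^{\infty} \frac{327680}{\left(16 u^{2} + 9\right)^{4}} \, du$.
$\frac{12800 \pi}{2187}$

Begin with the known result
$$J(a) = \int_{0}^{\infty} \frac{5}{a^{2} + u^{2}} \, du = \frac{5 \pi}{2 a}.$$

Differentiating under the integral sign with respect to $a$,
$$\frac{dJ}{da} = \int_{0}^{\infty} - \frac{10 a}{\left(a^{2} + u^{2}\right)^{2}} \, du = - \frac{5 \pi}{2 a^{2}},$$
so $\int_{0}^{\infty} \frac{5}{\left(a^{2} + u^{2}\right)^{2}} \, du = \frac{5 \pi}{4 a^{3}}$.

Repeating — each differentiation of $1/(u^2+a^2)^j$ produces $-2ja/(u^2+a^2)^{j+1}$ — and dividing through by $-2ja$ at each step yields, after $3$ differentiations in total,
$$\int_{0}^{\infty} \frac{5}{\left(a^{2} + u^{2}\right)^{4}} \, du = \frac{25 \pi}{32 a^{7}}.$$

Setting $a = \frac{3}{4}$:
$$I = \frac{12800 \pi}{2187}.$$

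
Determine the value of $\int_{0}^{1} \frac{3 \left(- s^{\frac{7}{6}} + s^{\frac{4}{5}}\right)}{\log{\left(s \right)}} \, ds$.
$\log{\left(\frac{157464}{274625} \right)}$

Introduce a parameter $a$ in the exponent: let $I(a) = \int_{0}^{1} \frac{3 \left(- s^{\frac{7}{6}} + s^{a}\right)}{\log{\left(s \right)}} \, ds$.

Since $\dfrac{\partial}{\partial a}\,s^{a} = s^{a} \ln s$, the $\ln s$ in the denominator cancels and
$$\frac{dI}{da} = \int_{0}^{1} 3 s^{a} \, ds = 3 \left[\frac{s^{a+1}}{a+1}\right]_0^1 = \frac{3}{a + 1}.$$

Integrating with respect to $a$ gives $I(a) = \log{\left(\frac{216 \left(a + 1\right)^{3}}{2197} \right)} + C$.

At $a = \frac{7}{6}$ the integrand is identically $0$, so $I(\frac{7}{6}) = 0$. The closed form gives $0$, hence $C = 0$.

Setting $a = \frac{4}{5}$:
$$I = \log{\left(\frac{157464}{274625} \right)}.$$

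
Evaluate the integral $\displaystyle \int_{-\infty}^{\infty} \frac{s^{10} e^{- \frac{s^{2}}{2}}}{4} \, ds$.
$\frac{945 \sqrt{2} \sqrt{\pi}}{4}$

Begin with the known integral
$$J(a) = \int_{-\infty}^{\infty} \frac{e^{- a s^{2}}}{4} \, ds = \frac{\sqrt{\pi}}{4 \sqrt{a}}.$$

Differentiating under the integral sign brings down a factor of $(-s^2)$:
$$\frac{dJ}{da} = \int_{-\infty}^{\infty} - \frac{s^{2} e^{- a s^{2}}}{4} \, ds = - \frac{\sqrt{\pi}}{8 a^{\frac{3}{2}}}.$$

Repeating $5$ times in total — each differentiation brings down another $(-s^2)$ — gives
$$\frac{d^{5}J}{da^{5}} = \int_{-\infty}^{\infty} - \frac{s^{10} e^{- a s^{2}}}{4} \, ds = - \frac{945 \sqrt{\pi}}{128 a^{\frac{11}{2}}},$$
and the integrand here is $(-1)^{5}$ times the target integrand, so $I = (-1)^{5}\,\frac{d^{5}J}{da^{5}} = \frac{945 \sqrt{\pi}}{128 a^{\frac{11}{2}}}$.

Setting $a = \frac{1}{2}$:
$$I = \frac{945 \sqrt{2} \sqrt{\pi}}{4}.$$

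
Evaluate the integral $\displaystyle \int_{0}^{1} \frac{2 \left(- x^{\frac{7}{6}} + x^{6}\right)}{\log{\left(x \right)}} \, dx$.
$\log{\left(\frac{1764}{169} \right)}$

Introduce a parameter $a$ in the exponent: let $I(a) = \int_{0}^{1} \frac{2 \left(- x^{\frac{7}{6}} + x^{a}\right)}{\log{\left(x \right)}} \, dx$.

Since $\dfrac{\partial}{\partial a}\,x^{a} = x^{a} \ln x$, the $\ln x$ in the denominator cancels and
$$\frac{dI}{da} = \int_{0}^{1} 2 x^{a} \, dx = 2 \left[\frac{x^{a+1}}{a+1}\right]_0^1 = \frac{2}{a + 1}.$$

Integrating with respect to $a$ gives $I(a) = \log{\left(\frac{36 \left(a + 1\right)^{2}}{169} \right)} + C$.

At $a = \frac{7}{6}$ the integrand is identically $0$, so $I(\frac{7}{6}) = 0$. The closed form gives $0$, hence $C = 0$.

Setting $a = 6$:
$$I = \log{\left(\frac{1764}{169} \right)}.$$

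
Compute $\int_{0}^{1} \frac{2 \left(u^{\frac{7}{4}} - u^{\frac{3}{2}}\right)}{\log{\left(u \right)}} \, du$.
$- \log{\left(\frac{100}{121} \right)}$

Replace the exponent $\frac{3}{2}$ by a parameter $a$: let $I(a) = \int_{0}^{1} \frac{2 \left(u^{\frac{7}{4}} - u^{a}\right)}{\log{\left(u \right)}} \, du$.

Since $\dfrac{\partial}{\partial a}\,u^{a} = u^{a} \ln u$, the $\ln u$ in the denominator cancels and
$$\frac{dI}{da} = \int_{0}^{1} -2 u^{a} \, du = -2 \left[\frac{u^{a+1}}{a+1}\right]_0^1 = - \frac{2}{a + 1}.$$

Integrating with respect to $a$ gives $I(a) = - \log{\left(\frac{16 \left(a + 1\right)^{2}}{121} \right)} + C$.

At $a = \frac{7}{4}$ the integrand is identically $0$, so $I(\frac{7}{4}) = 0$. The closed form gives $0$, hence $C = 0$.

Setting $a = \frac{3}{2}$:
$$I = - \log{\left(\frac{100}{121} \right)}.$$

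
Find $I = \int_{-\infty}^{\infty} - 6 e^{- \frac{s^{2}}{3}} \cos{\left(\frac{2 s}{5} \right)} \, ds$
$- \frac{6 \sqrt{3} \sqrt{\pi}}{e^{\frac{3}{25}}}$

Treat the cosine frequency as a parameter and define $I(b) = \int_{-\infty}^{\infty} - 6 e^{- \frac{s^{2}}{3}} \cos{\left(b s \right)} \, ds$.

Differentiating under the integral sign,
$$I'(b) = \int_{-\infty}^{\infty} 6 s e^{- \frac{s^{2}}{3}} \sin{\left(b s \right)} \, ds.$$

Integrate $\int_{-\infty}^{\infty} s \sin(b s)\, e^{- \frac{s^{2}}{3}}\, ds$ by parts with $u = \sin(b s)$ and $dv = s\, e^{- \frac{s^{2}}{3}}\, ds$, giving $v = - \frac{3 e^{- \frac{s^{2}}{3}}}{2}$. The boundary term vanishes and
$$\int_{-\infty}^{\infty} s \sin(b s)\, e^{- \frac{s^{2}}{3}}\, ds = \frac{3 b}{2} \int_{-\infty}^{\infty} \cos(b s)\, e^{- \frac{s^{2}}{3}}\, ds,$$
so $I'(b) = - \frac{3 b}{2}\, I(b)$.

This is a separable first-order ODE; solving with the initial condition $I(0) = \int_{-\infty}^{\infty} - 6 e^{- \frac{s^{2}}{3}}\,ds = - 6 \sqrt{3} \sqrt{\pi}$ gives
$$I(b) = - 6 \sqrt{3} \sqrt{\pi} e^{- \frac{3 b^{2}}{4}}.$$

Setting $b = \frac{2}{5}$:
$$I = - \frac{6 \sqrt{3} \sqrt{\pi}}{e^{\frac{3}{25}}}.$$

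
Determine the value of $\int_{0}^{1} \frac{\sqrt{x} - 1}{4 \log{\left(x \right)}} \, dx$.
$- \frac{\log{\left(2 \right)}}{4} + \frac{\log{\left(3 \right)}}{4}$

Consider the one-parameter family: let $I(a) = \int_{0}^{1} \frac{x^{a} - 1}{4 \log{\left(x \right)}} \, dx$.

Since $\dfrac{\partial}{\partial a}\,x^{a} = x^{a} \ln x$, the $\ln x$ in the denominator cancels and
$$\frac{dI}{da} = \int_{0}^{1} \frac{1}{4} x^{a} \, dx = \frac{1}{4} \left[\frac{x^{a+1}}{a+1}\right]_0^1 = \frac{1}{4 \left(a + 1\right)}.$$

Integrating with respect to $a$ gives $I(a) = \frac{\log{\left(a + 1 \right)}}{4} + C$.

At $a = 0$ the integrand is identically $0$, so $I(0) = 0$. The closed form gives $0$, hence $C = 0$.

Setting $a = \frac{1}{2}$:
$$I = - \frac{\log{\left(2 \right)}}{4} + \frac{\log{\left(3 \right)}}{4}.$$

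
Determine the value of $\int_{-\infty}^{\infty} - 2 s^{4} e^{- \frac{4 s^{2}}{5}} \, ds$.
$- \frac{75 \sqrt{5} \sqrt{\pi}}{64}$

Start from the elementary integral
$$J(a) = \int_{-\infty}^{\infty} - 2 e^{- a s^{2}} \, ds = - \frac{2 \sqrt{\pi}}{\sqrt{a}}.$$

Differentiating under the integral sign brings down a factor of $(-s^2)$:
$$\frac{dJ}{da} = \int_{-\infty}^{\infty} 2 s^{2} e^{- a s^{2}} \, ds = \frac{\sqrt{\pi}}{a^{\frac{3}{2}}}.$$

Repeating twice in total — each differentiation brings down another $(-s^2)$ — gives
$$\frac{d^{2}J}{da^{2}} = \int_{-\infty}^{\infty} - 2 s^{4} e^{- a s^{2}} \, ds = - \frac{3 \sqrt{\pi}}{2 a^{\frac{5}{2}}},$$
and the integrand here is exactly the target integrand, so $I = - \frac{3 \sqrt{\pi}}{2 a^{\frac{5}{2}}}$.

Setting $a = \frac{4}{5}$:
$$I = - \frac{75 \sqrt{5} \sqrt{\pi}}{64}.$$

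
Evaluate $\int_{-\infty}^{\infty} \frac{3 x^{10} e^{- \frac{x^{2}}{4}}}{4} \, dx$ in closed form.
$45360 \sqrt{\pi}$

Consider the simpler parametrised integral
$$J(a) = \int_{-\infty}^{\infty} \frac{3 e^{- a x^{2}}}{4} \, dx = \frac{3 \sqrt{\pi}}{4 \sqrt{a}}.$$

Differentiating under the integral sign brings down a factor of $(-x^2)$:
$$\frac{dJ}{da} = \int_{-\infty}^{\infty} - \frac{3 x^{2} e^{- a x^{2}}}{4} \, dx = - \frac{3 \sqrt{\pi}}{8 a^{\frac{3}{2}}}.$$

Repeating $5$ times in total — each differentiation brings down another $(-x^2)$ — gives
$$\frac{d^{5}J}{da^{5}} = \int_{-\infty}^{\infty} - \frac{3 x^{10} e^{- a x^{2}}}{4} \, dx = - \frac{2835 \sqrt{\pi}}{128 a^{\frac{11}{2}}},$$
and the integrand here is $(-1)^{5}$ times the target integrand, so $I = (-1)^{5}\,\frac{d^{5}J}{da^{5}} = \frac{2835 \sqrt{\pi}}{128 a^{\frac{11}{2}}}$.

Setting $a = \frac{1}{4}$:
$$I = 45360 \sqrt{\pi}.$$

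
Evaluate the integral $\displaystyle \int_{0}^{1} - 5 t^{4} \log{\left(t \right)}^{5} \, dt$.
$\frac{24}{625}$

Begin with the known integral
$$J(a) = \int_{0}^{1} - 5 t^{a} \, dt = - \frac{5}{a + 1}.$$

Differentiating under the integral sign brings down a factor of $\ln t$:
$$\frac{dJ}{da} = \int_{0}^{1} - 5 t^{a} \log{\left(t \right)} \, dt = \frac{5}{\left(a + 1\right)^{2}}.$$

Repeating $5$ times in total — each differentiation brings down another $\ln t$ — gives
$$\frac{d^{5}J}{da^{5}} = \int_{0}^{1} - 5 t^{a} \log{\left(t \right)}^{5} \, dt = \frac{600}{\left(a + 1\right)^{6}},$$
and the integrand here is exactly the target integrand, so $I = \frac{600}{\left(a + 1\right)^{6}}$.

Setting $a = 4$:
$$I = \frac{24}{625}.$$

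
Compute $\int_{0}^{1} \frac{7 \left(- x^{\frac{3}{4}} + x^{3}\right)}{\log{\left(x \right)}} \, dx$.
$- \log{\left(\frac{823543}{268435456} \right)}$

Introduce a parameter $a$ in the exponent: let $I(a) = \int_{0}^{1} \frac{7 \left(x^{3} - x^{a}\right)}{\log{\left(x \right)}} \, dx$.

Since $\dfrac{\partial}{\partial a}\,x^{a} = x^{a} \ln x$, the $\ln x$ in the denominator cancels and
$$\frac{dI}{da} = \int_{0}^{1} -7 x^{a} \, dx = -7 \left[\frac{x^{a+1}}{a+1}\right]_0^1 = - \frac{7}{a + 1}.$$

Integrating with respect to $a$ gives $I(a) = - \log{\left(\frac{\left(a + 1\right)^{7}}{16384} \right)} + C$.

At $a = 3$ the integrand is identically $0$, so $I(3) = 0$. The closed form gives $0$, hence $C = 0$.

Setting $a = \frac{3}{4}$:
$$I = - \log{\left(\frac{823543}{268435456} \right)}.$$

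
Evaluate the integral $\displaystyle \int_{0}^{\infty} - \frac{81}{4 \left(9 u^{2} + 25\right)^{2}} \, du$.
$- \frac{27 \pi}{2000}$

Begin with the known result
$$J(a) = \int_{0}^{\infty} - \frac{1}{4 \left(a^{2} + u^{2}\right)} \, du = - \frac{\pi}{8 a}.$$

Differentiating under the integral sign with respect to $a$,
$$\frac{dJ}{da} = \int_{0}^{\infty} \frac{a}{2 \left(a^{2} + u^{2}\right)^{2}} \, du = \frac{\pi}{8 a^{2}},$$
so $\int_{0}^{\infty} - \frac{1}{4 \left(a^{2} + u^{2}\right)^{2}} \, du = - \frac{\pi}{16 a^{3}}$.

Setting $a = \frac{5}{3}$:
$$I = - \frac{27 \pi}{2000}.$$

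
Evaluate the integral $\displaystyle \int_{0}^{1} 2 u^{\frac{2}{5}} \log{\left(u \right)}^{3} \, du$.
$- \frac{7500}{2401}$

Consider the simpler parametrised integral
$$J(a) = \int_{0}^{1} 2 u^{a} \, du = \frac{2}{a + 1}.$$

Differentiating under the integral sign brings down a factor of $\ln u$:
$$\frac{dJ}{da} = \int_{0}^{1} 2 u^{a} \log{\left(u \right)} \, du = - \frac{2}{\left(a + 1\right)^{2}}.$$

Repeating $3$ times in total — each differentiation brings down another $\ln u$ — gives
$$\frac{d^{3}J}{da^{3}} = \int_{0}^{1} 2 u^{a} \log{\left(u \right)}^{3} \, du = - \frac{12}{\left(a + 1\right)^{4}},$$
and the integrand here is exactly the target integrand, so $I = - \frac{12}{\left(a + 1\right)^{4}}$.

Setting $a = \frac{2}{5}$:
$$I = - \frac{7500}{2401}.$$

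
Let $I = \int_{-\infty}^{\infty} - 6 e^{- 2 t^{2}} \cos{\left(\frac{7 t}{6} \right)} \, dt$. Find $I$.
$- \frac{3 \sqrt{2} \sqrt{\pi}}{e^{\frac{49}{288}}}$

Define $I(b) = \int_{-\infty}^{\infty} - 6 e^{- 2 t^{2}} \cos{\left(b t \right)} \, dt$.

Differentiating under the integral sign,
$$I'(b) = \int_{-\infty}^{\infty} 6 t e^{- 2 t^{2}} \sin{\left(b t \right)} \, dt.$$

Integrate $\int_{-\infty}^{\infty} t \sin(b t)\, e^{- 2 t^{2}}\, dt$ by parts with $u = \sin(b t)$ and $dv = t\, e^{- 2 t^{2}}\, dt$, giving $v = - \frac{e^{- 2 t^{2}}}{4}$. The boundary term vanishes and
$$\int_{-\infty}^{\infty} t \sin(b t)\, e^{- 2 t^{2}}\, dt = \frac{b}{4} \int_{-\infty}^{\infty} \cos(b t)\, e^{- 2 t^{2}}\, dt,$$
so $I'(b) = - \frac{b}{4}\, I(b)$.

This is a separable first-order ODE; solving with the initial condition $I(0) = \int_{-\infty}^{\infty} - 6 e^{- 2 t^{2}}\,dt = - 3 \sqrt{2} \sqrt{\pi}$ gives
$$I(b) = - 3 \sqrt{2} \sqrt{\pi} e^{- \frac{b^{2}}{8}}.$$

Setting $b = \frac{7}{6}$:
$$I = - \frac{3 \sqrt{2} \sqrt{\pi}}{e^{\frac{49}{288}}}.$$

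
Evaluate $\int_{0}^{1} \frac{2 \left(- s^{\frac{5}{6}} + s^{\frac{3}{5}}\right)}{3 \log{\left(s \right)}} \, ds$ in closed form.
$\log{\left(\frac{4 \sqrt[3]{55} \cdot 6^{\frac{2}{3}}}{55} \right)}$

Introduce a parameter $a$ in the exponent: let $I(a) = \int_{0}^{1} \frac{2 \left(- s^{\frac{5}{6}} + s^{a}\right)}{3 \log{\left(s \right)}} \, ds$.

Since $\dfrac{\partial}{\partial a}\,s^{a} = s^{a} \ln s$, the $\ln s$ in the denominator cancels and
$$\frac{dI}{da} = \int_{0}^{1} \frac{2}{3} s^{a} \, ds = \frac{2}{3} \left[\frac{s^{a+1}}{a+1}\right]_0^1 = \frac{2}{3 \left(a + 1\right)}.$$

Integrating with respect to $a$ gives $I(a) = \log{\left(\frac{\sqrt[3]{11} \cdot 6^{\frac{2}{3}} \left(a + 1\right)^{\frac{2}{3}}}{11} \right)} + C$.

At $a = \frac{5}{6}$ the integrand is identically $0$, so $I(\frac{5}{6}) = 0$. The closed form gives $0$, hence $C = 0$.

Setting $a = \frac{3}{5}$:
$$I = \log{\left(\frac{4 \sqrt[3]{55} \cdot 6^{\frac{2}{3}}}{55} \right)}.$$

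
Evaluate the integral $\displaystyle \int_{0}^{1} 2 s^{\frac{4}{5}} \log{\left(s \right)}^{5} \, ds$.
$- \frac{1250000}{177147}$

Begin with the known integral
$$J(a) = \int_{0}^{1} 2 s^{a} \, ds = \frac{2}{a + 1}.$$

Differentiating under the integral sign brings down a factor of $\ln s$:
$$\frac{dJ}{da} = \int_{0}^{1} 2 s^{a} \log{\left(s \right)} \, ds = - \frac{2}{\left(a + 1\right)^{2}}.$$

Repeating $5$ times in total — each differentiation brings down another $\ln s$ — gives
$$\frac{d^{5}J}{da^{5}} = \int_{0}^{1} 2 s^{a} \log{\left(s \right)}^{5} \, ds = - \frac{240}{\left(a + 1\right)^{6}},$$
and the integrand here is exactly the target integrand, so $I = - \frac{240}{\left(a + 1\right)^{6}}$.

Setting $a = \frac{4}{5}$:
$$I = - \frac{1250000}{177147}.$$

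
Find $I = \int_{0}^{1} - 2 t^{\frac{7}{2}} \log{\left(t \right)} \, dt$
$\frac{8}{81}$

Consider the simpler parametrised integral
$$J(a) = \int_{0}^{1} - 2 t^{a} \, dt = - \frac{2}{a + 1}.$$

Differentiating under the integral sign brings down a factor of $\ln t$:
$$\frac{dJ}{da} = \int_{0}^{1} - 2 t^{a} \log{\left(t \right)} \, dt = \frac{2}{\left(a + 1\right)^{2}}.$$

The integral on the left is $I$, so $I = \frac{2}{\left(a + 1\right)^{2}}$.

Setting $a = \frac{7}{2}$:
$$I = \frac{8}{81}.$$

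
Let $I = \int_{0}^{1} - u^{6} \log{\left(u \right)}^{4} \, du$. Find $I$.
$- \frac{24}{16807}$

Start from the elementary integral
$$J(a) = \int_{0}^{1} - u^{a} \, du = - \frac{1}{a + 1}.$$

Differentiating under the integral sign brings down a factor of $\ln u$:
$$\frac{dJ}{da} = \int_{0}^{1} - u^{a} \log{\left(u \right)} \, du = \frac{1}{\left(a + 1\right)^{2}}.$$

Repeating $4$ times in total — each differentiation brings down another $\ln u$ — gives
$$\frac{d^{4}J}{da^{4}} = \int_{0}^{1} - u^{a} \log{\left(u \right)}^{4} \, du = - \frac{24}{\left(a + 1\right)^{5}},$$
and the integrand here is exactly the target integrand, so $I = - \frac{24}{\left(a + 1\right)^{5}}$.

Setting $a = 6$:
$$I = - \frac{24}{16807}.$$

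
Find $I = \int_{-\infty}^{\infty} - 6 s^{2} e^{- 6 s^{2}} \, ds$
$- \frac{\sqrt{6} \sqrt{\pi}}{12}$

Begin with the known integral
$$J(a) = \int_{-\infty}^{\infty} - 6 e^{- a s^{2}} \, ds = - \frac{6 \sqrt{\pi}}{\sqrt{a}}.$$

Differentiating under the integral sign brings down a factor of $(-s^2)$:
$$\frac{dJ}{da} = \int_{-\infty}^{\infty} 6 s^{2} e^{- a s^{2}} \, ds = \frac{3 \sqrt{\pi}}{a^{\frac{3}{2}}}.$$

The integral on the left is $-I$, so $I = - \frac{3 \sqrt{\pi}}{a^{\frac{3}{2}}}$.

Setting $a = 6$:
$$I = - \frac{\sqrt{6} \sqrt{\pi}}{12}.$$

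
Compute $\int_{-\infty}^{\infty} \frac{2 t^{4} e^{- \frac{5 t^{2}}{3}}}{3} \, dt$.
$\frac{9 \sqrt{15} \sqrt{\pi}}{250}$

Begin with the known integral
$$J(a) = \int_{-\infty}^{\infty} \frac{2 e^{- a t^{2}}}{3} \, dt = \frac{2 \sqrt{\pi}}{3 \sqrt{a}}.$$

Differentiating under the integral sign brings down a factor of $(-t^2)$:
$$\frac{dJ}{da} = \int_{-\infty}^{\infty} - \frac{2 t^{2} e^{- a t^{2}}}{3} \, dt = - \frac{\sqrt{\pi}}{3 a^{\frac{3}{2}}}.$$

Repeating twice in total — each differentiation brings down another $(-t^2)$ — gives
$$\frac{d^{2}J}{da^{2}} = \int_{-\infty}^{\infty} \frac{2 t^{4} e^{- a t^{2}}}{3} \, dt = \frac{\sqrt{\pi}}{2 a^{\frac{5}{2}}},$$
and the integrand here is exactly the target integrand, so $I = \frac{\sqrt{\pi}}{2 a^{\frac{5}{2}}}$.

Setting $a = \frac{5}{3}$:
$$I = \frac{9 \sqrt{15} \sqrt{\pi}}{250}.$$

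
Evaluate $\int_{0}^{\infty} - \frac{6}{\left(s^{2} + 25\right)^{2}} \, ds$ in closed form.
$- \frac{3 \pi}{250}$

Begin with the known result
$$J(a) = \int_{0}^{\infty} - \frac{6}{a^{2} + s^{2}} \, ds = - \frac{3 \pi}{a}.$$

Differentiating under the integral sign with respect to $a$,
$$\frac{dJ}{da} = \int_{0}^{\infty} \frac{12 a}{\left(a^{2} + s^{2}\right)^{2}} \, ds = \frac{3 \pi}{a^{2}},$$
so $\int_{0}^{\infty} - \frac{6}{\left(a^{2} + s^{2}\right)^{2}} \, ds = - \frac{3 \pi}{2 a^{3}}$.

Setting $a = 5$:
$$I = - \frac{3 \pi}{250}.$$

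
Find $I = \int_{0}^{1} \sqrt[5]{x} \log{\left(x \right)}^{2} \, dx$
$\frac{125}{108}$

Begin with the known integral
$$J(a) = \int_{0}^{1} x^{a} \, dx = \frac{1}{a + 1}.$$

Differentiating under the integral sign brings down a factor of $\ln x$:
$$\frac{dJ}{da} = \int_{0}^{1} x^{a} \log{\left(x \right)} \, dx = - \frac{1}{\left(a + 1\right)^{2}}.$$

Repeating twice in total — each differentiation brings down another $\ln x$ — gives
$$\frac{d^{2}J}{da^{2}} = \int_{0}^{1} x^{a} \log{\left(x \right)}^{2} \, dx = \frac{2}{\left(a + 1\right)^{3}},$$
and the integrand here is exactly the target integrand, so $I = \frac{2}{\left(a + 1\right)^{3}}$.

Setting $a = \frac{1}{5}$:
$$I = \frac{125}{108}.$$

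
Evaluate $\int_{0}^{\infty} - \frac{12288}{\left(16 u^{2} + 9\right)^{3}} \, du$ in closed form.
$- \frac{64 \pi}{27}$

Start from the standard arctangent integral
$$J(a) = \int_{0}^{\infty} - \frac{3}{a^{2} + u^{2}} \, du = - \frac{3 \pi}{2 a}.$$

Differentiating under the integral sign with respect to $a$,
$$\frac{dJ}{da} = \int_{0}^{\infty} \frac{6 a}{\left(a^{2} + u^{2}\right)^{2}} \, du = \frac{3 \pi}{2 a^{2}},$$
so $\int_{0}^{\infty} - \frac{3}{\left(a^{2} + u^{2}\right)^{2}} \, du = - \frac{3 \pi}{4 a^{3}}$.

Repeating — each differentiation of $1/(u^2+a^2)^j$ produces $-2ja/(u^2+a^2)^{j+1}$ — and dividing through by $-2ja$ at each step yields, after $2$ differentiations in total,
$$\int_{0}^{\infty} - \frac{3}{\left(a^{2} + u^{2}\right)^{3}} \, du = - \frac{9 \pi}{16 a^{5}}.$$

Setting $a = \frac{3}{4}$:
$$I = - \frac{64 \pi}{27}.$$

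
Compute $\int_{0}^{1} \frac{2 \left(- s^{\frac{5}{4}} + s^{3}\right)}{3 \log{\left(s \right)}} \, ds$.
$\log{\left(\frac{4 \cdot 6^{\frac{2}{3}}}{9} \right)}$

Consider the one-parameter family: let $I(a) = \int_{0}^{1} \frac{2 \left(- s^{\frac{5}{4}} + s^{a}\right)}{3 \log{\left(s \right)}} \, ds$.

Since $\dfrac{\partial}{\partial a}\,s^{a} = s^{a} \ln s$, the $\ln s$ in the denominator cancels and
$$\frac{dI}{da} = \int_{0}^{1} \frac{2}{3} s^{a} \, ds = \frac{2}{3} \left[\frac{s^{a+1}}{a+1}\right]_0^1 = \frac{2}{3 \left(a + 1\right)}.$$

Integrating with respect to $a$ gives $I(a) = \frac{2 \log{\left(\frac{4 a}{9} + \frac{4}{9} \right)}}{3} + C$.

At $a = \frac{5}{4}$ the integrand is identically $0$, so $I(\frac{5}{4}) = 0$. The closed form gives $0$, hence $C = 0$.

Setting $a = 3$:
$$I = \log{\left(\frac{4 \cdot 6^{\frac{2}{3}}}{9} \right)}.$$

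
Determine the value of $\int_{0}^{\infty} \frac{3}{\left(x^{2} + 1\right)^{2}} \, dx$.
$\frac{3 \pi}{4}$

Begin with the known result
$$J(a) = \int_{0}^{\infty} \frac{3}{a^{2} + x^{2}} \, dx = \frac{3 \pi}{2 a}.$$

Differentiating under the integral sign with respect to $a$,
$$\frac{dJ}{da} = \int_{0}^{\infty} - \frac{6 a}{\left(a^{2} + x^{2}\right)^{2}} \, dx = - \frac{3 \pi}{2 a^{2}},$$
so $\int_{0}^{\infty} \frac{3}{\left(a^{2} + x^{2}\right)^{2}} \, dx = \frac{3 \pi}{4 a^{3}}$.

Setting $a = 1$:
$$I = \frac{3 \pi}{4}.$$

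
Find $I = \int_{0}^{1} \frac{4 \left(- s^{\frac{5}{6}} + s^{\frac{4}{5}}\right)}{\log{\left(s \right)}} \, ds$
$\log{\left(\frac{8503056}{9150625} \right)}$

Introduce a parameter $a$ in the exponent: let $I(a) = \int_{0}^{1} \frac{4 \left(- s^{\frac{5}{6}} + s^{a}\right)}{\log{\left(s \right)}} \, ds$.

Since $\dfrac{\partial}{\partial a}\,s^{a} = s^{a} \ln s$, the $\ln s$ in the denominator cancels and
$$\frac{dI}{da} = \int_{0}^{1} 4 s^{a} \, ds = 4 \left[\frac{s^{a+1}}{a+1}\right]_0^1 = \frac{4}{a + 1}.$$

Integrating with respect to $a$ gives $I(a) = \log{\left(\frac{1296 \left(a + 1\right)^{4}}{14641} \right)} + C$.

At $a = \frac{5}{6}$ the integrand is identically $0$, so $I(\frac{5}{6}) = 0$. The closed form gives $0$, hence $C = 0$.

Setting $a = \frac{4}{5}$:
$$I = \log{\left(\frac{8503056}{9150625} \right)}.$$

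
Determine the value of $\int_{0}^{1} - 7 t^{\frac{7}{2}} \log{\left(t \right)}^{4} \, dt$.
$- \frac{1792}{19683}$

Begin with the known integral
$$J(a) = \int_{0}^{1} - 7 t^{a} \, dt = - \frac{7}{a + 1}.$$

Differentiating under the integral sign brings down a factor of $\ln t$:
$$\frac{dJ}{da} = \int_{0}^{1} - 7 t^{a} \log{\left(t \right)} \, dt = \frac{7}{\left(a + 1\right)^{2}}.$$

Repeating $4$ times in total — each differentiation brings down another $\ln t$ — gives
$$\frac{d^{4}J}{da^{4}} = \int_{0}^{1} - 7 t^{a} \log{\left(t \right)}^{4} \, dt = - \frac{168}{\left(a + 1\right)^{5}},$$
and the integrand here is exactly the target integrand, so $I = - \frac{168}{\left(a + 1\right)^{5}}$.

Setting $a = \frac{7}{2}$:
$$I = - \frac{1792}{19683}.$$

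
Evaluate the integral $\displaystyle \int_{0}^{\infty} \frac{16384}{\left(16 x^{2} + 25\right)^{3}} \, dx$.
$\frac{768 \pi}{3125}$

Start from the standard arctangent integral
$$J(a) = \int_{0}^{\infty} \frac{4}{a^{2} + x^{2}} \, dx = \frac{2 \pi}{a}.$$

Differentiating under the integral sign with respect to $a$,
$$\frac{dJ}{da} = \int_{0}^{\infty} - \frac{8 a}{\left(a^{2} + x^{2}\right)^{2}} \, dx = - \frac{2 \pi}{a^{2}},$$
so $\int_{0}^{\infty} \frac{4}{\left(a^{2} + x^{2}\right)^{2}} \, dx = \frac{\pi}{a^{3}}$.

Repeating — each differentiation of $1/(x^2+a^2)^j$ produces $-2ja/(x^2+a^2)^{j+1}$ — and dividing through by $-2ja$ at each step yields, after $2$ differentiations in total,
$$\int_{0}^{\infty} \frac{4}{\left(a^{2} + x^{2}\right)^{3}} \, dx = \frac{3 \pi}{4 a^{5}}.$$

Setting $a = \frac{5}{4}$:
$$I = \frac{768 \pi}{3125}.$$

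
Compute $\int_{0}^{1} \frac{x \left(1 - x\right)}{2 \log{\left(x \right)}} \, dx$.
$- \frac{\log{\left(3 \right)}}{2} + \frac{\log{\left(2 \right)}}{2}$

Introduce a parameter $a$ in the exponent: let $I(a) = \int_{0}^{1} \frac{x - x^{a}}{2 \log{\left(x \right)}} \, dx$.

Since $\dfrac{\partial}{\partial a}\,x^{a} = x^{a} \ln x$, the $\ln x$ in the denominator cancels and
$$\frac{dI}{da} = \int_{0}^{1} - \frac{1}{2} x^{a} \, dx = - \frac{1}{2} \left[\frac{x^{a+1}}{a+1}\right]_0^1 = - \frac{1}{2 a + 2}.$$

Integrating with respect to $a$ gives $I(a) = - \frac{\log{\left(a + 1 \right)}}{2} + \frac{\log{\left(2 \right)}}{2} + C$.

At $a = 1$ the integrand is identically $0$, so $I(1) = 0$. The closed form gives $0$, hence $C = 0$.

Setting $a = 2$:
$$I = - \frac{\log{\left(3 \right)}}{2} + \frac{\log{\left(2 \right)}}{2}.$$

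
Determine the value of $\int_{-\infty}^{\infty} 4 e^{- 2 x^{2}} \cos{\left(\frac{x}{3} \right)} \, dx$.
$\frac{2 \sqrt{2} \sqrt{\pi}}{e^{\frac{1}{72}}}$

Let $b$ denote the cosine frequency and define $I(b) = \int_{-\infty}^{\infty} 4 e^{- 2 x^{2}} \cos{\left(b x \right)} \, dx$.

Differentiating under the integral sign,
$$I'(b) = \int_{-\infty}^{\infty} - 4 x e^{- 2 x^{2}} \sin{\left(b x \right)} \, dx.$$

Integrate $\int_{-\infty}^{\infty} x \sin(b x)\, e^{- 2 x^{2}}\, dx$ by parts with $u = \sin(b x)$ and $dv = x\, e^{- 2 x^{2}}\, dx$, giving $v = - \frac{e^{- 2 x^{2}}}{4}$. The boundary term vanishes and
$$\int_{-\infty}^{\infty} x \sin(b x)\, e^{- 2 x^{2}}\, dx = \frac{b}{4} \int_{-\infty}^{\infty} \cos(b x)\, e^{- 2 x^{2}}\, dx,$$
so $I'(b) = - \frac{b}{4}\, I(b)$.

This is a separable first-order ODE; solving with the initial condition $I(0) = \int_{-\infty}^{\infty} 4 e^{- 2 x^{2}}\,dx = 2 \sqrt{2} \sqrt{\pi}$ gives
$$I(b) = 2 \sqrt{2} \sqrt{\pi} e^{- \frac{b^{2}}{8}}.$$

Setting $b = \frac{1}{3}$:
$$I = \frac{2 \sqrt{2} \sqrt{\pi}}{e^{\frac{1}{72}}}.$$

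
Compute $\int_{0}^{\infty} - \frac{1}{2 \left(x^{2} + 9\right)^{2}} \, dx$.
$- \frac{\pi}{216}$

Start from the standard arctangent integral
$$J(a) = \int_{0}^{\infty} - \frac{1}{2 \left(a^{2} + x^{2}\right)} \, dx = - \frac{\pi}{4 a}.$$

Differentiating under the integral sign with respect to $a$,
$$\frac{dJ}{da} = \int_{0}^{\infty} \frac{a}{\left(a^{2} + x^{2}\right)^{2}} \, dx = \frac{\pi}{4 a^{2}},$$
so $\int_{0}^{\infty} - \frac{1}{2 \left(a^{2} + x^{2}\right)^{2}} \, dx = - \frac{\pi}{8 a^{3}}$.

Setting $a = 3$:
$$I = - \frac{\pi}{216}.$$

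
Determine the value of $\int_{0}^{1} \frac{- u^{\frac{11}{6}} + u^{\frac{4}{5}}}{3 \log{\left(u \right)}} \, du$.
$- \frac{\log{\left(85 \right)}}{3} + \frac{\log{\left(2 \right)}}{3} + \log{\left(3 \right)}$

Introduce a parameter $a$ in the exponent: let $I(a) = \int_{0}^{1} \frac{- u^{\frac{11}{6}} + u^{a}}{3 \log{\left(u \right)}} \, du$.

Since $\dfrac{\partial}{\partial a}\,u^{a} = u^{a} \ln u$, the $\ln u$ in the denominator cancels and
$$\frac{dI}{da} = \int_{0}^{1} \frac{1}{3} u^{a} \, du = \frac{1}{3} \left[\frac{u^{a+1}}{a+1}\right]_0^1 = \frac{1}{3 \left(a + 1\right)}.$$

Integrating with respect to $a$ gives $I(a) = \frac{\log{\left(a + 1 \right)}}{3} - \frac{\log{\left(17 \right)}}{3} + \frac{\log{\left(6 \right)}}{3} + C$.

At $a = \frac{11}{6}$ the integrand is identically $0$, so $I(\frac{11}{6}) = 0$. The closed form gives $0$, hence $C = 0$.

Setting $a = \frac{4}{5}$:
$$I = - \frac{\log{\left(85 \right)}}{3} + \frac{\log{\left(2 \right)}}{3} + \log{\left(3 \right)}.$$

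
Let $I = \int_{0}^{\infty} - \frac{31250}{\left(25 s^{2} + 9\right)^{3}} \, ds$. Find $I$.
$- \frac{3125 \pi}{648}$

Recall the elementary integral
$$J(a) = \int_{0}^{\infty} - \frac{2}{a^{2} + s^{2}} \, ds = - \frac{\pi}{a}.$$

Differentiating under the integral sign with respect to $a$,
$$\frac{dJ}{da} = \int_{0}^{\infty} \frac{4 a}{\left(a^{2} + s^{2}\right)^{2}} \, ds = \frac{\pi}{a^{2}},$$
so $\int_{0}^{\infty} - \frac{2}{\left(a^{2} + s^{2}\right)^{2}} \, ds = - \frac{\pi}{2 a^{3}}$.

Repeating — each differentiation of $1/(s^2+a^2)^j$ produces $-2ja/(s^2+a^2)^{j+1}$ — and dividing through by $-2ja$ at each step yields, after $2$ differentiations in total,
$$\int_{0}^{\infty} - \frac{2}{\left(a^{2} + s^{2}\right)^{3}} \, ds = - \frac{3 \pi}{8 a^{5}}.$$

Setting $a = \frac{3}{5}$:
$$I = - \frac{3125 \pi}{648}.$$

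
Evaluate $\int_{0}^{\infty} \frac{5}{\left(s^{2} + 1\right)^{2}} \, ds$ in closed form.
$\frac{5 \pi}{4}$

Start from the standard arctangent integral
$$J(a) = \int_{0}^{\infty} \frac{5}{a^{2} + s^{2}} \, ds = \frac{5 \pi}{2 a}.$$

Differentiating under the integral sign with respect to $a$,
$$\frac{dJ}{da} = \int_{0}^{\infty} - \frac{10 a}{\left(a^{2} + s^{2}\right)^{2}} \, ds = - \frac{5 \pi}{2 a^{2}},$$
so $\int_{0}^{\infty} \frac{5}{\left(a^{2} + s^{2}\right)^{2}} \, ds = \frac{5 \pi}{4 a^{3}}$.

Setting $a = 1$:
$$I = \frac{5 \pi}{4}.$$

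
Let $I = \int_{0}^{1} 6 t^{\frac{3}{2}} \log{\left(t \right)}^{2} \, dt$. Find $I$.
$\frac{96}{125}$

Consider the simpler parametrised integral
$$J(a) = \int_{0}^{1} 6 t^{a} \, dt = \frac{6}{a + 1}.$$

Differentiating under the integral sign brings down a factor of $\ln t$:
$$\frac{dJ}{da} = \int_{0}^{1} 6 t^{a} \log{\left(t \right)} \, dt = - \frac{6}{\left(a + 1\right)^{2}}.$$

Repeating twice in total — each differentiation brings down another $\ln t$ — gives
$$\frac{d^{2}J}{da^{2}} = \int_{0}^{1} 6 t^{a} \log{\left(t \right)}^{2} \, dt = \frac{12}{\left(a + 1\right)^{3}},$$
and the integrand here is exactly the target integrand, so $I = \frac{12}{\left(a + 1\right)^{3}}$.

Setting $a = \frac{3}{2}$:
$$I = \frac{96}{125}.$$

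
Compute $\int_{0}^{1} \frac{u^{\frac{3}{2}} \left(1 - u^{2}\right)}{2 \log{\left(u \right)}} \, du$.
$- \log{\left(3 \right)} + \frac{\log{\left(5 \right)}}{2}$

Replace the exponent $\frac{3}{2}$ by a parameter $a$: let $I(a) = \int_{0}^{1} \frac{- u^{\frac{7}{2}} + u^{a}}{2 \log{\left(u \right)}} \, du$.

Since $\dfrac{\partial}{\partial a}\,u^{a} = u^{a} \ln u$, the $\ln u$ in the denominator cancels and
$$\frac{dI}{da} = \int_{0}^{1} \frac{1}{2} u^{a} \, du = \frac{1}{2} \left[\frac{u^{a+1}}{a+1}\right]_0^1 = \frac{1}{2 \left(a + 1\right)}.$$

Integrating with respect to $a$ gives $I(a) = \frac{\log{\left(a + 1 \right)}}{2} - \log{\left(3 \right)} + \frac{\log{\left(2 \right)}}{2} + C$.

At $a = \frac{7}{2}$ the integrand is identically $0$, so $I(\frac{7}{2}) = 0$. The closed form gives $0$, hence $C = 0$.

Setting $a = \frac{3}{2}$:
$$I = - \log{\left(3 \right)} + \frac{\log{\left(5 \right)}}{2}.$$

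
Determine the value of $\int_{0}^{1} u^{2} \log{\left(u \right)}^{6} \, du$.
$\frac{80}{243}$

Begin with the known integral
$$J(a) = \int_{0}^{1} u^{a} \, du = \frac{1}{a + 1}.$$

Differentiating under the integral sign brings down a factor of $\ln u$:
$$\frac{dJ}{da} = \int_{0}^{1} u^{a} \log{\left(u \right)} \, du = - \frac{1}{\left(a + 1\right)^{2}}.$$

Repeating $6$ times in total — each differentiation brings down another $\ln u$ — gives
$$\frac{d^{6}J}{da^{6}} = \int_{0}^{1} u^{a} \log{\left(u \right)}^{6} \, du = \frac{720}{\left(a + 1\right)^{7}},$$
and the integrand here is exactly the target integrand, so $I = \frac{720}{\left(a + 1\right)^{7}}$.

Setting $a = 2$:
$$I = \frac{80}{243}.$$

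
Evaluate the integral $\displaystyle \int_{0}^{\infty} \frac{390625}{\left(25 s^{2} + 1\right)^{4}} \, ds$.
$\frac{390625 \pi}{32}$

Recall the elementary integral
$$J(a) = \int_{0}^{\infty} \frac{1}{a^{2} + s^{2}} \, ds = \frac{\pi}{2 a}.$$

Differentiating under the integral sign with respect to $a$,
$$\frac{dJ}{da} = \int_{0}^{\infty} - \frac{2 a}{\left(a^{2} + s^{2}\right)^{2}} \, ds = - \frac{\pi}{2 a^{2}},$$
so $\int_{0}^{\infty} \frac{1}{\left(a^{2} + s^{2}\right)^{2}} \, ds = \frac{\pi}{4 a^{3}}$.

Repeating — each differentiation of $1/(s^2+a^2)^j$ produces $-2ja/(s^2+a^2)^{j+1}$ — and dividing through by $-2ja$ at each step yields, after $3$ differentiations in total,
$$\int_{0}^{\infty} \frac{1}{\left(a^{2} + s^{2}\right)^{4}} \, ds = \frac{5 \pi}{32 a^{7}}.$$

Setting $a = \frac{1}{5}$:
$$I = \frac{390625 \pi}{32}.$$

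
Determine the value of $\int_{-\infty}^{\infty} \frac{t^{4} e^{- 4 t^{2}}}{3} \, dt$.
$\frac{\sqrt{\pi}}{128}$

Consider the simpler parametrised integral
$$J(a) = \int_{-\infty}^{\infty} \frac{e^{- a t^{2}}}{3} \, dt = \frac{\sqrt{\pi}}{3 \sqrt{a}}.$$

Differentiating under the integral sign brings down a factor of $(-t^2)$:
$$\frac{dJ}{da} = \int_{-\infty}^{\infty} - \frac{t^{2} e^{- a t^{2}}}{3} \, dt = - \frac{\sqrt{\pi}}{6 a^{\frac{3}{2}}}.$$

Repeating twice in total — each differentiation brings down another $(-t^2)$ — gives
$$\frac{d^{2}J}{da^{2}} = \int_{-\infty}^{\infty} \frac{t^{4} e^{- a t^{2}}}{3} \, dt = \frac{\sqrt{\pi}}{4 a^{\frac{5}{2}}},$$
and the integrand here is exactly the target integrand, so $I = \frac{\sqrt{\pi}}{4 a^{\frac{5}{2}}}$.

Setting $a = 4$:
$$I = \frac{\sqrt{\pi}}{128}.$$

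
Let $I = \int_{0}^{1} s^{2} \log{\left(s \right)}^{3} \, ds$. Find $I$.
$- \frac{2}{27}$

Consider the simpler parametrised integral
$$J(a) = \int_{0}^{1} s^{a} \, ds = \frac{1}{a + 1}.$$

Differentiating under the integral sign brings down a factor of $\ln s$:
$$\frac{dJ}{da} = \int_{0}^{1} s^{a} \log{\left(s \right)} \, ds = - \frac{1}{\left(a + 1\right)^{2}}.$$

Repeating $3$ times in total — each differentiation brings down another $\ln s$ — gives
$$\frac{d^{3}J}{da^{3}} = \int_{0}^{1} s^{a} \log{\left(s \right)}^{3} \, ds = - \frac{6}{\left(a + 1\right)^{4}},$$
and the integrand here is exactly the target integrand, so $I = - \frac{6}{\left(a + 1\right)^{4}}$.

Setting $a = 2$:
$$I = - \frac{2}{27}.$$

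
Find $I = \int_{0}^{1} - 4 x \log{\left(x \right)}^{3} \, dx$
$\frac{3}{2}$

Begin with the known integral
$$J(a) = \int_{0}^{1} - 4 x^{a} \, dx = - \frac{4}{a + 1}.$$

Differentiating under the integral sign brings down a factor of $\ln x$:
$$\frac{dJ}{da} = \int_{0}^{1} - 4 x^{a} \log{\left(x \right)} \, dx = \frac{4}{\left(a + 1\right)^{2}}.$$

Repeating $3$ times in total — each differentiation brings down another $\ln x$ — gives
$$\frac{d^{3}J}{da^{3}} = \int_{0}^{1} - 4 x^{a} \log{\left(x \right)}^{3} \, dx = \frac{24}{\left(a + 1\right)^{4}},$$
and the integrand here is exactly the target integrand, so $I = \frac{24}{\left(a + 1\right)^{4}}$.

Setting $a = 1$:
$$I = \frac{3}{2}.$$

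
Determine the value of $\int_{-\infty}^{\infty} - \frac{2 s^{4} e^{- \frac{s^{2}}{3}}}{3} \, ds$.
$- \frac{9 \sqrt{3} \sqrt{\pi}}{2}$

Begin with the known integral
$$J(a) = \int_{-\infty}^{\infty} - \frac{2 e^{- a s^{2}}}{3} \, ds = - \frac{2 \sqrt{\pi}}{3 \sqrt{a}}.$$

Differentiating under the integral sign brings down a factor of $(-s^2)$:
$$\frac{dJ}{da} = \int_{-\infty}^{\infty} \frac{2 s^{2} e^{- a s^{2}}}{3} \, ds = \frac{\sqrt{\pi}}{3 a^{\frac{3}{2}}}.$$

Repeating twice in total — each differentiation brings down another $(-s^2)$ — gives
$$\frac{d^{2}J}{da^{2}} = \int_{-\infty}^{\infty} - \frac{2 s^{4} e^{- a s^{2}}}{3} \, ds = - \frac{\sqrt{\pi}}{2 a^{\frac{5}{2}}},$$
and the integrand here is exactly the target integrand, so $I = - \frac{\sqrt{\pi}}{2 a^{\frac{5}{2}}}$.

Setting $a = \frac{1}{3}$:
$$I = - \frac{9 \sqrt{3} \sqrt{\pi}}{2}.$$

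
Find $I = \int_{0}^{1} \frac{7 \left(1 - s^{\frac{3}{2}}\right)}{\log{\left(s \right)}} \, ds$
$- \log{\left(\frac{78125}{128} \right)}$

Consider the one-parameter family: let $I(a) = \int_{0}^{1} \frac{7 \left(1 - s^{a}\right)}{\log{\left(s \right)}} \, ds$.

Since $\dfrac{\partial}{\partial a}\,s^{a} = s^{a} \ln s$, the $\ln s$ in the denominator cancels and
$$\frac{dI}{da} = \int_{0}^{1} -7 s^{a} \, ds = -7 \left[\frac{s^{a+1}}{a+1}\right]_0^1 = - \frac{7}{a + 1}.$$

Integrating with respect to $a$ gives $I(a) = - 7 \log{\left(a + 1 \right)} + C$.

At $a = 0$ the integrand is identically $0$, so $I(0) = 0$. The closed form gives $0$, hence $C = 0$.

Setting $a = \frac{3}{2}$:
$$I = - \log{\left(\frac{78125}{128} \right)}.$$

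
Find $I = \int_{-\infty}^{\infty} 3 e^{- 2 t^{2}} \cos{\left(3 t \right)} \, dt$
$\frac{3 \sqrt{2} \sqrt{\pi}}{2 e^{\frac{9}{8}}}$

Let $b$ denote the cosine frequency and define $I(b) = \int_{-\infty}^{\infty} 3 e^{- 2 t^{2}} \cos{\left(b t \right)} \, dt$.

Differentiating under the integral sign,
$$I'(b) = \int_{-\infty}^{\infty} - 3 t e^{- 2 t^{2}} \sin{\left(b t \right)} \, dt.$$

Integrate $\int_{-\infty}^{\infty} t \sin(b t)\, e^{- 2 t^{2}}\, dt$ by parts with $u = \sin(b t)$ and $dv = t\, e^{- 2 t^{2}}\, dt$, giving $v = - \frac{e^{- 2 t^{2}}}{4}$. The boundary term vanishes and
$$\int_{-\infty}^{\infty} t \sin(b t)\, e^{- 2 t^{2}}\, dt = \frac{b}{4} \int_{-\infty}^{\infty} \cos(b t)\, e^{- 2 t^{2}}\, dt,$$
so $I'(b) = - \frac{b}{4}\, I(b)$.

This is a separable first-order ODE; solving with the initial condition $I(0) = \int_{-\infty}^{\infty} 3 e^{- 2 t^{2}}\,dt = \frac{3 \sqrt{2} \sqrt{\pi}}{2}$ gives
$$I(b) = \frac{3 \sqrt{2} \sqrt{\pi} e^{- \frac{b^{2}}{8}}}{2}.$$

Setting $b = 3$:
$$I = \frac{3 \sqrt{2} \sqrt{\pi}}{2 e^{\frac{9}{8}}}.$$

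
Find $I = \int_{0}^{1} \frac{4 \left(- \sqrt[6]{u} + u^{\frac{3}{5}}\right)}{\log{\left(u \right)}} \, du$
$\log{\left(\frac{5308416}{1500625} \right)}$

Introduce a parameter $a$ in the exponent: let $I(a) = \int_{0}^{1} \frac{4 \left(- \sqrt[6]{u} + u^{a}\right)}{\log{\left(u \right)}} \, du$.

Since $\dfrac{\partial}{\partial a}\,u^{a} = u^{a} \ln u$, the $\ln u$ in the denominator cancels and
$$\frac{dI}{da} = \int_{0}^{1} 4 u^{a} \, du = 4 \left[\frac{u^{a+1}}{a+1}\right]_0^1 = \frac{4}{a + 1}.$$

Integrating with respect to $a$ gives $I(a) = \log{\left(\frac{1296 \left(a + 1\right)^{4}}{2401} \right)} + C$.

At $a = \frac{1}{6}$ the integrand is identically $0$, so $I(\frac{1}{6}) = 0$. The closed form gives $0$, hence $C = 0$.

Setting $a = \frac{3}{5}$:
$$I = \log{\left(\frac{5308416}{1500625} \right)}.$$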